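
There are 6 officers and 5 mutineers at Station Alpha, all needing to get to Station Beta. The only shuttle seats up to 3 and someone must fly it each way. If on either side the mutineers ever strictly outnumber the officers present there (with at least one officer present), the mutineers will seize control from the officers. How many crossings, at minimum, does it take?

Counting alone: each trip to Station Beta takes at most 3 across and each return brings at least 1 back, so after t trips out (and t−1 returns) at most 3t − (t−1) of the 11 are across; that first reaches 11 at t = 5, so at least 9 crossings are needed.
The plan below uses exactly 9 crossings, so it is optimal:
1. 3 mutineers → Station Beta.  (Station Alpha: 6O 2M; Station Beta: 0O 3M)
2. 1 mutineer ← Station Alpha.  (Station Alpha: 6O 3M; Station Beta: 0O 2M)
3. 3 officers → Station Beta.  (Station Alpha: 3O 3M; Station Beta: 3O 2M)
4. 1 officer ← Station Alpha.  (Station Alpha: 4O 3M; Station Beta: 2O 2M)
5. 2 officers and 1 mutineer → Station Beta.  (Station Alpha: 2O 2M; Station Beta: 4O 3M)
6. 1 officer ← Station Alpha.  (Station Alpha: 3O 2M; Station Beta: 3O 3M)
7. 2 officers and 1 mutineer → Station Beta.  (Station Alpha: 1O 1M; Station Beta: 5O 4M)
8. 1 officer ← Station Alpha.  (Station Alpha: 2O 1M; Station Beta: 4O 4M)
9. 2 officers and 1 mutineer → Station Beta.  (Station Alpha: 0O 0M; Station Beta: 6O 5M)

9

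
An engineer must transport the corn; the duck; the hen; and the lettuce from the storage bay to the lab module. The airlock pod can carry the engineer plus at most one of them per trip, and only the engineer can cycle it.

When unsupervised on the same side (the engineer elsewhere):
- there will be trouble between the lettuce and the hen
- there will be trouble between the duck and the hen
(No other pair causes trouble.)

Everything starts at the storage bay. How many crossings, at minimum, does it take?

9

Counting alone: the engineer can take at most 1 across per trip to the lab module, so moving all 4 needs at least 4 loaded trips out, with a return between consecutive ones — at least 7 crossings.
The safety rule pushes this higher. Following every safe sequence of crossings, the most of the 4 that can be at the lab module as the airlock pod arrives there on crossing 7 is 3 — never all 4.
So no plan with fewer than 9 crossings exists, and this one achieves 9:
1. Engineer goes to the lab module with the hen.  [the storage bay: the corn, the duck, the lettuce | the lab module: the hen]
2. Engineer goes back to the storage bay alone.  [the storage bay: the corn, the duck, the lettuce | the lab module: the hen]
3. Engineer goes to the lab module with the corn.  [the storage bay: the duck, the lettuce | the lab module: the corn, the hen]
4. Engineer goes back to the storage bay alone.  [the storage bay: the duck, the lettuce | the lab module: the corn, the hen]
5. Engineer goes to the lab module with the duck.  [the storage bay: the lettuce | the lab module: the corn, the duck, the hen]
6. Engineer goes back to the storage bay with the hen.  [the storage bay: the hen, the lettuce | the lab module: the corn, the duck]
7. Engineer goes to the lab module with the lettuce.  [the storage bay: the hen | the lab module: the corn, the duck, the lettuce]
8. Engineer goes back to the storage bay alone.  [the storage bay: the hen | the lab module: the corn, the duck, the lettuce]
9. Engineer goes to the lab module with the hen.  [the storage bay: — | the lab module: the corn, the duck, the hen, the lettuce]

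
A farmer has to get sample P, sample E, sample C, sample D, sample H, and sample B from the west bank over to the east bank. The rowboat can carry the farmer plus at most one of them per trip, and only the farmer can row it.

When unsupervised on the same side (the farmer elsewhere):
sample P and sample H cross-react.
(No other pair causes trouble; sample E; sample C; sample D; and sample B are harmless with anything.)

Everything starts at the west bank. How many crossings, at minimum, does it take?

Counting alone: the farmer can take at most 1 across per trip to the east bank, so moving all 6 needs at least 6 loaded trips out, with a return between consecutive ones — at least 11 crossings.
The plan below uses exactly 11 crossings, so it is optimal:
1. Farmer goes to the east bank with sample P.  [the west bank: sample B, sample C, sample D, sample E, sample H | the east bank: sample P]
2. Farmer goes back to the west bank alone.  [the west bank: sample B, sample C, sample D, sample E, sample H | the east bank: sample P]
3. Farmer goes to the east bank with sample E.  [the west bank: sample B, sample C, sample D, sample H | the east bank: sample E, sample P]
4. Farmer goes back to the west bank alone.  [the west bank: sample B, sample C, sample D, sample H | the east bank: sample E, sample P]
5. Farmer goes to the east bank with sample C.  [the west bank: sample B, sample D, sample H | the east bank: sample C, sample E, sample P]
6. Farmer goes back to the west bank alone.  [the west bank: sample B, sample D, sample H | the east bank: sample C, sample E, sample P]
7. Farmer goes to the east bank with sample D.  [the west bank: sample B, sample H | the east bank: sample C, sample D, sample E, sample P]
8. Farmer goes back to the west bank alone.  [the west bank: sample B, sample H | the east bank: sample C, sample D, sample E, sample P]
9. Farmer goes to the east bank with sample B.  [the west bank: sample H | the east bank: sample B, sample C, sample D, sample E, sample P]
10. Farmer goes back to the west bank alone.  [the west bank: sample H | the east bank: sample B, sample C, sample D, sample E, sample P]
11. Farmer goes to the east bank with sample H.  [the west bank: — | the east bank: sample B, sample C, sample D, sample E, sample H, sample P]

11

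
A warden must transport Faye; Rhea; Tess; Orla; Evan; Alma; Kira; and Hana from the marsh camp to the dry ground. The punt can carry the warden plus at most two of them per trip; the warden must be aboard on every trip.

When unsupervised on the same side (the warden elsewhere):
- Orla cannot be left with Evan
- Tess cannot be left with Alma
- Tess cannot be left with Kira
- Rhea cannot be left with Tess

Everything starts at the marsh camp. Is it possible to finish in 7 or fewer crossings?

No

Counting alone: the warden can take at most 2 across per trip to the dry ground, so moving all 8 needs at least 4 loaded trips out, with a return between consecutive ones — at least 7 crossings.
The safety rule pushes this higher. Following every safe sequence of crossings, the most of the 8 that can be at the dry ground as the punt arrives there on crossing 7 is 7 — never all 8.
So the move cannot be finished within 7 crossings. (The shortest complete plan takes 9:)
1. Warden goes to the dry ground with Orla and Tess.
2. Warden goes back to the marsh camp alone.
3. Warden goes to the dry ground with Faye.
4. Warden goes back to the marsh camp alone.
5. Warden goes to the dry ground with Alma and Rhea.
6. Warden goes back to the marsh camp with Tess.
7. Warden goes to the dry ground with Hana and Kira.
8. Warden goes back to the marsh camp alone.
9. Warden goes to the dry ground with Evan and Tess.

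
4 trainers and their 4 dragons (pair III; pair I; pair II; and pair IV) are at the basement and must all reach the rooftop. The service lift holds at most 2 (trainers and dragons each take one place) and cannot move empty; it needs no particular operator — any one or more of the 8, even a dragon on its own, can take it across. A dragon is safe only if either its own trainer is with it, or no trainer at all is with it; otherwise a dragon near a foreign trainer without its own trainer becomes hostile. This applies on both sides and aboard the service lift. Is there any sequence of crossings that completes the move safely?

No

Following every safe sequence of crossings from the start, the most of the 8 that can be at the rooftop as the service lift arrives there on crossings 1, 3, 5 is 2, 3, 4 respectively; the best ever achieved is 4 of 8.
From crossing 7 on, no configuration arises that was not already reachable earlier: only 44 distinct safe configurations (who is on which side, and where the service lift is) can ever be reached, none of them has everyone across, and every continuation just revisits them. So no valid plan exists.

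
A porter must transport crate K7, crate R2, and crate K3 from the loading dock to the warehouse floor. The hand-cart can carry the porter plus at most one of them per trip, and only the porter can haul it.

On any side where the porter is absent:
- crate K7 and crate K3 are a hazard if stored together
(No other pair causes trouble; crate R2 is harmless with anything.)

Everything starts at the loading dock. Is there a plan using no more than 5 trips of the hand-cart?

Yes — this plan uses 5 crossings (≤ 5):
1. Porter goes to the warehouse floor with crate K7.
2. Porter goes back to the loading dock alone.
3. Porter goes to the warehouse floor with crate R2.
4. Porter goes back to the loading dock alone.
5. Porter goes to the warehouse floor with crate K3.

Yes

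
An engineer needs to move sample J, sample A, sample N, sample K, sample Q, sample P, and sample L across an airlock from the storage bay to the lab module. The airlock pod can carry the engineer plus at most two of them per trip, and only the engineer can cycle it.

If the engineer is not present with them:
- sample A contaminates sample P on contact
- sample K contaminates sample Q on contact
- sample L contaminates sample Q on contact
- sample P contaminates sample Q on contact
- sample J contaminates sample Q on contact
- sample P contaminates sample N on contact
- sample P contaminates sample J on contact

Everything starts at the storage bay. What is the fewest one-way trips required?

Counting alone: the engineer can take at most 2 across per trip to the lab module, so moving all 7 needs at least 4 loaded trips out, with a return between consecutive ones — at least 7 crossings.
The safety rule pushes this higher. Following every safe sequence of crossings, the most of the 7 that can be at the lab module as the airlock pod arrives there on crossings 7, 9 is 5, 6 respectively — never all 7.
So no plan with fewer than 11 crossings exists, and this one achieves 11:
1. Engineer goes to the lab module with sample P and sample Q.
2. Engineer goes back to the storage bay with sample Q.
3. Engineer goes to the lab module with sample A and sample Q.
4. Engineer goes back to the storage bay with sample P.
5. Engineer goes to the lab module with sample J and sample N.
6. Engineer goes back to the storage bay with sample J.
7. Engineer goes to the lab module with sample J and sample K.
8. Engineer goes back to the storage bay with sample Q.
9. Engineer goes to the lab module with sample L and sample Q.
10. Engineer goes back to the storage bay with sample Q.
11. Engineer goes to the lab module with sample P and sample Q.

11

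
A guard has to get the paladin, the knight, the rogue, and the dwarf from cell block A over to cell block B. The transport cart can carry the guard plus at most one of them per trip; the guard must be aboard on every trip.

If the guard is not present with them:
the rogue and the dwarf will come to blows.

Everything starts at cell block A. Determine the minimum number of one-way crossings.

Counting alone: the guard can take at most 1 across per trip to cell block B, so moving all 4 needs at least 4 loaded trips out, with a return between consecutive ones — at least 7 crossings.
The plan below uses exactly 7 crossings, so it is optimal:
1. Guard goes to cell block B with the rogue.  [cell block A: the dwarf, the knight, the paladin | cell block B: the rogue]
2. Guard goes back to cell block A alone.  [cell block A: the dwarf, the knight, the paladin | cell block B: the rogue]
3. Guard goes to cell block B with the paladin.  [cell block A: the dwarf, the knight | cell block B: the paladin, the rogue]
4. Guard goes back to cell block A alone.  [cell block A: the dwarf, the knight | cell block B: the paladin, the rogue]
5. Guard goes to cell block B with the knight.  [cell block A: the dwarf | cell block B: the knight, the paladin, the rogue]
6. Guard goes back to cell block A alone.  [cell block A: the dwarf | cell block B: the knight, the paladin, the rogue]
7. Guard goes to cell block B with the dwarf.  [cell block A: — | cell block B: the dwarf, the knight, the paladin, the rogue]

7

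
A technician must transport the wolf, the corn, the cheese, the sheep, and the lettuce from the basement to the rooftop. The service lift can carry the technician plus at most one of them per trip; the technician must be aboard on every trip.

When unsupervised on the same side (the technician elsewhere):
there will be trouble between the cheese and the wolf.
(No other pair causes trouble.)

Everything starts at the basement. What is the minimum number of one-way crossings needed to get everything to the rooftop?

9

Counting alone: the technician can take at most 1 across per trip to the rooftop, so moving all 5 needs at least 5 loaded trips out, with a return between consecutive ones — at least 9 crossings.
The plan below uses exactly 9 crossings, so it is optimal:
1. Technician goes to the rooftop with the wolf.  [the basement: the cheese, the corn, the lettuce, the sheep | the rooftop: the wolf]
2. Technician goes back to the basement alone.  [the basement: the cheese, the corn, the lettuce, the sheep | the rooftop: the wolf]
3. Technician goes to the rooftop with the corn.  [the basement: the cheese, the lettuce, the sheep | the rooftop: the corn, the wolf]
4. Technician goes back to the basement alone.  [the basement: the cheese, the lettuce, the sheep | the rooftop: the corn, the wolf]
5. Technician goes to the rooftop with the sheep.  [the basement: the cheese, the lettuce | the rooftop: the corn, the sheep, the wolf]
6. Technician goes back to the basement alone.  [the basement: the cheese, the lettuce | the rooftop: the corn, the sheep, the wolf]
7. Technician goes to the rooftop with the lettuce.  [the basement: the cheese | the rooftop: the corn, the lettuce, the sheep, the wolf]
8. Technician goes back to the basement alone.  [the basement: the cheese | the rooftop: the corn, the lettuce, the sheep, the wolf]
9. Technician goes to the rooftop with the cheese.  [the basement: — | the rooftop: the cheese, the corn, the lettuce, the sheep, the wolf]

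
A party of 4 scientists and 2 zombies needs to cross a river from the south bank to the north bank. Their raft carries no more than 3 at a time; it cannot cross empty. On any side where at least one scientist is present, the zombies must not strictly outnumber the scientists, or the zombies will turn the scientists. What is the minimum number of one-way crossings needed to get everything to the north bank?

Counting alone: each trip to the north bank takes at most 3 across and each return brings at least 1 back, so after t trips out (and t−1 returns) at most 3t − (t−1) of the 6 are across; that first reaches 6 at t = 3, so at least 5 crossings are needed.
The plan below uses exactly 5 crossings, so it is optimal:
1. 2 zombies → the north bank.  (the south bank: 4S 0Z; the north bank: 0S 2Z)
2. 1 zombie ← the south bank.  (the south bank: 4S 1Z; the north bank: 0S 1Z)
3. 2 scientists and 1 zombie → the north bank.  (the south bank: 2S 0Z; the north bank: 2S 2Z)
4. 1 zombie ← the south bank.  (the south bank: 2S 1Z; the north bank: 2S 1Z)
5. 2 scientists and 1 zombie → the north bank.  (the south bank: 0S 0Z; the north bank: 4S 2Z)

5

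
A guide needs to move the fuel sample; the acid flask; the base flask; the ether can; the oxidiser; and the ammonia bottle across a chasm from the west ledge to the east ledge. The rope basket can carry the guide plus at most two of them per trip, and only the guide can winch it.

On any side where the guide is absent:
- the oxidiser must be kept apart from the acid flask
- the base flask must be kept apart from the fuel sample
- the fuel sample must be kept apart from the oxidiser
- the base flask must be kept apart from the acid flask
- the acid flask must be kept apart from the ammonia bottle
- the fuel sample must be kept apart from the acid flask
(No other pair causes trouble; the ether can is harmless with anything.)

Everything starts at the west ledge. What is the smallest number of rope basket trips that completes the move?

Counting alone: the guide can take at most 2 across per trip to the east ledge, so moving all 6 needs at least 3 loaded trips out, with a return between consecutive ones — at least 5 crossings.
The safety rule pushes this higher. Following every safe sequence of crossings, the most of the 6 that can be at the east ledge as the rope basket arrives there on crossings 5, 7 is 4, 5 respectively — never all 6.
So no plan with fewer than 9 crossings exists, and this one achieves 9:
1. Guide goes to the east ledge with the acid flask and the fuel sample.  [the west ledge: the ammonia bottle, the base flask, the ether can, the oxidiser | the east ledge: the acid flask, the fuel sample]
2. Guide goes back to the west ledge with the fuel sample.  [the west ledge: the ammonia bottle, the base flask, the ether can, the fuel sample, the oxidiser | the east ledge: the acid flask]
3. Guide goes to the east ledge with the ether can and the fuel sample.  [the west ledge: the ammonia bottle, the base flask, the oxidiser | the east ledge: the acid flask, the ether can, the fuel sample]
4. Guide goes back to the west ledge with the fuel sample.  [the west ledge: the ammonia bottle, the base flask, the fuel sample, the oxidiser | the east ledge: the acid flask, the ether can]
5. Guide goes to the east ledge with the ammonia bottle and the fuel sample.  [the west ledge: the base flask, the oxidiser | the east ledge: the acid flask, the ammonia bottle, the ether can, the fuel sample]
6. Guide goes back to the west ledge with the acid flask.  [the west ledge: the acid flask, the base flask, the oxidiser | the east ledge: the ammonia bottle, the ether can, the fuel sample]
7. Guide goes to the east ledge with the base flask and the oxidiser.  [the west ledge: the acid flask | the east ledge: the ammonia bottle, the base flask, the ether can, the fuel sample, the oxidiser]
8. Guide goes back to the west ledge with the fuel sample.  [the west ledge: the acid flask, the fuel sample | the east ledge: the ammonia bottle, the base flask, the ether can, the oxidiser]
9. Guide goes to the east ledge with the acid flask and the fuel sample.  [the west ledge: — | the east ledge: the acid flask, the ammonia bottle, the base flask, the ether can, the fuel sample, the oxidiser]

9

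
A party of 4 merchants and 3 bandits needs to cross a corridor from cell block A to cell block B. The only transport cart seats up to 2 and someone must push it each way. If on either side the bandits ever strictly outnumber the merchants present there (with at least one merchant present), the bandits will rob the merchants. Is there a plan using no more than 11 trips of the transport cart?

Yes — this plan uses 11 crossings (≤ 11):
1. 2 bandits → cell block B.  (cell block A: 4M 1B; cell block B: 0M 2B)
2. 1 bandit ← cell block A.  (cell block A: 4M 2B; cell block B: 0M 1B)
3. 2 bandits → cell block B.  (cell block A: 4M 0B; cell block B: 0M 3B)
4. 1 bandit ← cell block A.  (cell block A: 4M 1B; cell block B: 0M 2B)
5. 2 merchants → cell block B.  (cell block A: 2M 1B; cell block B: 2M 2B)
6. 1 bandit ← cell block A.  (cell block A: 2M 2B; cell block B: 2M 1B)
7. 1 merchant and 1 bandit → cell block B.  (cell block A: 1M 1B; cell block B: 3M 2B)
8. 1 merchant ← cell block A.  (cell block A: 2M 1B; cell block B: 2M 2B)
9. 1 merchant and 1 bandit → cell block B.  (cell block A: 1M 0B; cell block B: 3M 3B)
10. 1 bandit ← cell block A.  (cell block A: 1M 1B; cell block B: 3M 2B)
11. 1 merchant and 1 bandit → cell block B.  (cell block A: 0M 0B; cell block B: 4M 3B)

Yes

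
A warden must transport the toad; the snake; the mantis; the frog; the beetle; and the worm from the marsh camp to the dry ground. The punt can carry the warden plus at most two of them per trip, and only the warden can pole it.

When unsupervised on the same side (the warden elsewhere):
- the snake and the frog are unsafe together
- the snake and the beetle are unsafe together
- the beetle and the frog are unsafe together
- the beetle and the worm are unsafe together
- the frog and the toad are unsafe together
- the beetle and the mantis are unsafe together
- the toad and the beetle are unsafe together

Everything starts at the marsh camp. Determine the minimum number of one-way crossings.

9

Counting alone: the warden can take at most 2 across per trip to the dry ground, so moving all 6 needs at least 3 loaded trips out, with a return between consecutive ones — at least 5 crossings.
The safety rule pushes this higher. Following every safe sequence of crossings, the most of the 6 that can be at the dry ground as the punt arrives there on crossings 5, 7 is 4, 5 respectively — never all 6.
So no plan with fewer than 9 crossings exists, and this one achieves 9:
1. Warden goes to the dry ground with the beetle and the frog.
2. Warden goes back to the marsh camp with the frog.
3. Warden goes to the dry ground with the snake and the toad.
4. Warden goes back to the marsh camp with the beetle.
5. Warden goes to the dry ground with the beetle and the mantis.
6. Warden goes back to the marsh camp with the beetle.
7. Warden goes to the dry ground with the frog and the worm.
8. Warden goes back to the marsh camp with the frog.
9. Warden goes to the dry ground with the beetle and the frog.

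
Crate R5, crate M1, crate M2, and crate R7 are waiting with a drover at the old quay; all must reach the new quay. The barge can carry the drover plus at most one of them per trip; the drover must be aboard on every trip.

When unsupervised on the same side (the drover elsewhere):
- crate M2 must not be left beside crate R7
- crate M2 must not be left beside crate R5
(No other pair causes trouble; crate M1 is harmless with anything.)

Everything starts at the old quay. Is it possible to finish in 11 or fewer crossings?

Yes — this plan uses 9 crossings (≤ 11):
1. Drover goes to the new quay with crate M2.  [the old quay: crate M1, crate R5, crate R7 | the new quay: crate M2]
2. Drover goes back to the old quay alone.  [the old quay: crate M1, crate R5, crate R7 | the new quay: crate M2]
3. Drover goes to the new quay with crate R5.  [the old quay: crate M1, crate R7 | the new quay: crate M2, crate R5]
4. Drover goes back to the old quay with crate M2.  [the old quay: crate M1, crate M2, crate R7 | the new quay: crate R5]
5. Drover goes to the new quay with crate R7.  [the old quay: crate M1, crate M2 | the new quay: crate R5, crate R7]
6. Drover goes back to the old quay alone.  [the old quay: crate M1, crate M2 | the new quay: crate R5, crate R7]
7. Drover goes to the new quay with crate M1.  [the old quay: crate M2 | the new quay: crate M1, crate R5, crate R7]
8. Drover goes back to the old quay alone.  [the old quay: crate M2 | the new quay: crate M1, crate R5, crate R7]
9. Drover goes to the new quay with crate M2.  [the old quay: — | the new quay: crate M1, crate M2, crate R5, crate R7]

Yes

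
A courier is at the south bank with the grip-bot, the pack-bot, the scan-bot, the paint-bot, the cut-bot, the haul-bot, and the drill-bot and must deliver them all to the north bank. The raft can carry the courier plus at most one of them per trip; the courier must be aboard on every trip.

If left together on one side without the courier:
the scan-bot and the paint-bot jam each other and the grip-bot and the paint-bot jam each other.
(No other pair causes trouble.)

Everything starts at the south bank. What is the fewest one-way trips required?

Counting alone: the courier can take at most 1 across per trip to the north bank, so moving all 7 needs at least 7 loaded trips out, with a return between consecutive ones — at least 13 crossings.
The safety rule pushes this higher. Following every safe sequence of crossings, the most of the 7 that can be at the north bank as the raft arrives there on crossing 13 is 6 — never all 7.
So no plan with fewer than 15 crossings exists, and this one achieves 15:
1. Courier goes to the north bank with the paint-bot.
2. Courier goes back to the south bank alone.
3. Courier goes to the north bank with the grip-bot.
4. Courier goes back to the south bank with the paint-bot.
5. Courier goes to the north bank with the scan-bot.
6. Courier goes back to the south bank alone.
7. Courier goes to the north bank with the pack-bot.
8. Courier goes back to the south bank alone.
9. Courier goes to the north bank with the cut-bot.
10. Courier goes back to the south bank alone.
11. Courier goes to the north bank with the haul-bot.
12. Courier goes back to the south bank alone.
13. Courier goes to the north bank with the drill-bot.
14. Courier goes back to the south bank alone.
15. Courier goes to the north bank with the paint-bot.

15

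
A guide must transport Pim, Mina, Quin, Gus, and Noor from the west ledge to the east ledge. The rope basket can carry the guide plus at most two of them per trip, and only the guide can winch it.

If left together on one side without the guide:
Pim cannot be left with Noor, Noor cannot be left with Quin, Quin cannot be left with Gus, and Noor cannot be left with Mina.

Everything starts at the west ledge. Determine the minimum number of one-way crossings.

Counting alone: the guide can take at most 2 across per trip to the east ledge, so moving all 5 needs at least 3 loaded trips out, with a return between consecutive ones — at least 5 crossings.
The plan below uses exactly 5 crossings, so it is optimal:
1. Guide goes to the east ledge with Noor and Quin.
2. Guide goes back to the west ledge with Noor.
3. Guide goes to the east ledge with Mina and Pim.
4. Guide goes back to the west ledge alone.
5. Guide goes to the east ledge with Gus and Noor.

5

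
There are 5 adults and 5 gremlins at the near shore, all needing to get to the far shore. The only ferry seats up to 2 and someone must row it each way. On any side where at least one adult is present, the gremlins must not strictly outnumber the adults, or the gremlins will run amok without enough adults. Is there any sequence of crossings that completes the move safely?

No

Following every safe sequence of crossings from the start, the most of the 10 that can be at the far shore as the ferry arrives there on crossings 1, 3, 5, 7 is 2, 3, 4, 5 respectively; the best ever achieved is 5 of 10.
From crossing 9 on, no configuration arises that was not already reachable earlier: only 13 distinct safe configurations (who is on which side, and where the ferry is) can ever be reached, none of them has everyone across, and every continuation just revisits them. They are: 0 adults + 0 gremlins across (ferry back at the start); 0 adults + 1 gremlin across (ferry there); 0 adults + 1 gremlin across (ferry back at the start); 0 adults + 2 gremlins across (ferry there); 0 adults + 2 gremlins across (ferry back at the start); 0 adults + 3 gremlins across (ferry there); 0 adults + 3 gremlins across (ferry back at the start); 0 adults + 4 gremlins across (ferry there); 0 adults + 4 gremlins across (ferry back at the start); 0 adults + 5 gremlins across (ferry there); 1 adult + 1 gremlin across (ferry there); 1 adult + 1 gremlin across (ferry back at the start); 2 adults + 2 gremlins across (ferry there). So no valid plan exists.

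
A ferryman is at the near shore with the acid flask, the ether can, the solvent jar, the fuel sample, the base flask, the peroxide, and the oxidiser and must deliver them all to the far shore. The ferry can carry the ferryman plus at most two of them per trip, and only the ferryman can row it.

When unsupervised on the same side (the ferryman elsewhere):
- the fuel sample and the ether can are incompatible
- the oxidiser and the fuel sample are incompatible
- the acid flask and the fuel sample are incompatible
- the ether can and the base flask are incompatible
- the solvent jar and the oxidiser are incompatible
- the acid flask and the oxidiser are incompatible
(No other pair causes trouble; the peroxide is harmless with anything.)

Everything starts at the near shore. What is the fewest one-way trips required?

impossible

Whatever the first load, the items left behind include a forbidden pair without the ferryman. No opening move is safe, so no plan exists.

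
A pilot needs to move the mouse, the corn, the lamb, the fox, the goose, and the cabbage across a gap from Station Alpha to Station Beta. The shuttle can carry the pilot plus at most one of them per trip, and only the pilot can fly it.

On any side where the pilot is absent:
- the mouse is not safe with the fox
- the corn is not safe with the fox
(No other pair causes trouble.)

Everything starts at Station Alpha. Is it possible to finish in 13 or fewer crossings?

Yes — this plan uses 13 crossings (≤ 13):
1. Pilot goes to Station Beta with the fox.
2. Pilot goes back to Station Alpha alone.
3. Pilot goes to Station Beta with the mouse.
4. Pilot goes back to Station Alpha with the fox.
5. Pilot goes to Station Beta with the corn.
6. Pilot goes back to Station Alpha alone.
7. Pilot goes to Station Beta with the lamb.
8. Pilot goes back to Station Alpha alone.
9. Pilot goes to Station Beta with the goose.
10. Pilot goes back to Station Alpha alone.
11. Pilot goes to Station Beta with the cabbage.
12. Pilot goes back to Station Alpha alone.
13. Pilot goes to Station Beta with the fox.

Yes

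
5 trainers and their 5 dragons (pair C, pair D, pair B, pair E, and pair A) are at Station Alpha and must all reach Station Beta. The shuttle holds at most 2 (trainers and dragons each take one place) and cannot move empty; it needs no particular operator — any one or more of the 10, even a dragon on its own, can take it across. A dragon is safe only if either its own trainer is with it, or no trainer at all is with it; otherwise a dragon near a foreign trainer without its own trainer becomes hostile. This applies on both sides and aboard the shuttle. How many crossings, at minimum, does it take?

Following every safe sequence of crossings from the start, the most of the 10 that can be at Station Beta as the shuttle arrives there on crossings 1, 3, 5, 7 is 2, 3, 4, 5 respectively; the best ever achieved is 5 of 10.
From crossing 9 on, no configuration arises that was not already reachable earlier: only 82 distinct safe configurations (who is on which side, and where the shuttle is) can ever be reached, none of them has everyone across, and every continuation just revisits them. So no valid plan exists.

impossible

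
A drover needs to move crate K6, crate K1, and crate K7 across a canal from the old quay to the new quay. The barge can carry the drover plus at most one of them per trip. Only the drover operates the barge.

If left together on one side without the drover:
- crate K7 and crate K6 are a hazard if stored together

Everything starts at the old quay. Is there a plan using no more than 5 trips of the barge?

Yes

Yes — this plan uses 5 crossings (≤ 5):
1. Drover goes to the new quay with crate K6.  [the old quay: crate K1, crate K7 | the new quay: crate K6]
2. Drover goes back to the old quay alone.  [the old quay: crate K1, crate K7 | the new quay: crate K6]
3. Drover goes to the new quay with crate K1.  [the old quay: crate K7 | the new quay: crate K1, crate K6]
4. Drover goes back to the old quay alone.  [the old quay: crate K7 | the new quay: crate K1, crate K6]
5. Drover goes to the new quay with crate K7.  [the old quay: — | the new quay: crate K1, crate K6, crate K7]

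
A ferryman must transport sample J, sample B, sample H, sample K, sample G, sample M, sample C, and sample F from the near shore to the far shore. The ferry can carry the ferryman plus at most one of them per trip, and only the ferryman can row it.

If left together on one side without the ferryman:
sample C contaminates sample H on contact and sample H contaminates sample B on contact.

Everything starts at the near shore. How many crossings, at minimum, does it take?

Counting alone: the ferryman can take at most 1 across per trip to the far shore, so moving all 8 needs at least 8 loaded trips out, with a return between consecutive ones — at least 15 crossings.
The safety rule pushes this higher. Following every safe sequence of crossings, the most of the 8 that can be at the far shore as the ferry arrives there on crossing 15 is 7 — never all 8.
So no plan with fewer than 17 crossings exists, and this one achieves 17:
1. Ferryman goes to the far shore with sample H.  [the near shore: sample B, sample C, sample F, sample G, sample J, sample K, sample M | the far shore: sample H]
2. Ferryman goes back to the near shore alone.  [the near shore: sample B, sample C, sample F, sample G, sample J, sample K, sample M | the far shore: sample H]
3. Ferryman goes to the far shore with sample J.  [the near shore: sample B, sample C, sample F, sample G, sample K, sample M | the far shore: sample H, sample J]
4. Ferryman goes back to the near shore alone.  [the near shore: sample B, sample C, sample F, sample G, sample K, sample M | the far shore: sample H, sample J]
5. Ferryman goes to the far shore with sample B.  [the near shore: sample C, sample F, sample G, sample K, sample M | the far shore: sample B, sample H, sample J]
6. Ferryman goes back to the near shore with sample H.  [the near shore: sample C, sample F, sample G, sample H, sample K, sample M | the far shore: sample B, sample J]
7. Ferryman goes to the far shore with sample C.  [the near shore: sample F, sample G, sample H, sample K, sample M | the far shore: sample B, sample C, sample J]
8. Ferryman goes back to the near shore alone.  [the near shore: sample F, sample G, sample H, sample K, sample M | the far shore: sample B, sample C, sample J]
9. Ferryman goes to the far shore with sample K.  [the near shore: sample F, sample G, sample H, sample M | the far shore: sample B, sample C, sample J, sample K]
10. Ferryman goes back to the near shore alone.  [the near shore: sample F, sample G, sample H, sample M | the far shore: sample B, sample C, sample J, sample K]
11. Ferryman goes to the far shore with sample G.  [the near shore: sample F, sample H, sample M | the far shore: sample B, sample C, sample G, sample J, sample K]
12. Ferryman goes back to the near shore alone.  [the near shore: sample F, sample H, sample M | the far shore: sample B, sample C, sample G, sample J, sample K]
13. Ferryman goes to the far shore with sample M.  [the near shore: sample F, sample H | the far shore: sample B, sample C, sample G, sample J, sample K, sample M]
14. Ferryman goes back to the near shore alone.  [the near shore: sample F, sample H | the far shore: sample B, sample C, sample G, sample J, sample K, sample M]
15. Ferryman goes to the far shore with sample F.  [the near shore: sample H | the far shore: sample B, sample C, sample F, sample G, sample J, sample K, sample M]
16. Ferryman goes back to the near shore alone.  [the near shore: sample H | the far shore: sample B, sample C, sample F, sample G, sample J, sample K, sample M]
17. Ferryman goes to the far shore with sample H.  [the near shore: — | the far shore: sample B, sample C, sample F, sample G, sample H, sample J, sample K, sample M]

17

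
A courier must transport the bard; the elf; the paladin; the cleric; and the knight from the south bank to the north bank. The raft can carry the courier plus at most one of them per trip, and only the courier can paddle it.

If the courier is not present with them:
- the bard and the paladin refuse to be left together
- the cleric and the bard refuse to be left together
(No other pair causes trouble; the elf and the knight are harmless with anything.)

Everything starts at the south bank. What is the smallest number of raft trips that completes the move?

11

Counting alone: the courier can take at most 1 across per trip to the north bank, so moving all 5 needs at least 5 loaded trips out, with a return between consecutive ones — at least 9 crossings.
The safety rule pushes this higher. Following every safe sequence of crossings, the most of the 5 that can be at the north bank as the raft arrives there on crossing 9 is 4 — never all 5.
So no plan with fewer than 11 crossings exists, and this one achieves 11:
1. Courier goes to the north bank with the bard.  [the south bank: the cleric, the elf, the knight, the paladin | the north bank: the bard]
2. Courier goes back to the south bank alone.  [the south bank: the cleric, the elf, the knight, the paladin | the north bank: the bard]
3. Courier goes to the north bank with the elf.  [the south bank: the cleric, the knight, the paladin | the north bank: the bard, the elf]
4. Courier goes back to the south bank alone.  [the south bank: the cleric, the knight, the paladin | the north bank: the bard, the elf]
5. Courier goes to the north bank with the paladin.  [the south bank: the cleric, the knight | the north bank: the bard, the elf, the paladin]
6. Courier goes back to the south bank with the bard.  [the south bank: the bard, the cleric, the knight | the north bank: the elf, the paladin]
7. Courier goes to the north bank with the cleric.  [the south bank: the bard, the knight | the north bank: the cleric, the elf, the paladin]
8. Courier goes back to the south bank alone.  [the south bank: the bard, the knight | the north bank: the cleric, the elf, the paladin]
9. Courier goes to the north bank with the knight.  [the south bank: the bard | the north bank: the cleric, the elf, the knight, the paladin]
10. Courier goes back to the south bank alone.  [the south bank: the bard | the north bank: the cleric, the elf, the knight, the paladin]
11. Courier goes to the north bank with the bard.  [the south bank: — | the north bank: the bard, the cleric, the elf, the knight, the paladin]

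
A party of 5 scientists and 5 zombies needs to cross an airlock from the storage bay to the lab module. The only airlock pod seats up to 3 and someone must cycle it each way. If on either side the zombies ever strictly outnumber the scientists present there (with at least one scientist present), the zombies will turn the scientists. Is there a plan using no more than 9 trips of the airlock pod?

No

Counting alone: each trip to the lab module takes at most 3 across and each return brings at least 1 back, so after t trips out (and t−1 returns) at most 3t − (t−1) of the 10 are across; that first reaches 10 at t = 5, so at least 9 crossings are needed.
The safety rule pushes this higher. Following every safe sequence of crossings, the most of the 10 that can be at the lab module as the airlock pod arrives there on crossing 9 is 9 — never all 10.
So the move cannot be finished within 9 crossings. (The shortest complete plan takes 11:)
1. 2 zombies → the lab module.  (the storage bay: 5S 3Z; the lab module: 0S 2Z)
2. 1 zombie ← the storage bay.  (the storage bay: 5S 4Z; the lab module: 0S 1Z)
3. 3 zombies → the lab module.  (the storage bay: 5S 1Z; the lab module: 0S 4Z)
4. 1 zombie ← the storage bay.  (the storage bay: 5S 2Z; the lab module: 0S 3Z)
5. 3 scientists → the lab module.  (the storage bay: 2S 2Z; the lab module: 3S 3Z)
6. 1 scientist and 1 zombie ← the storage bay.  (the storage bay: 3S 3Z; the lab module: 2S 2Z)
7. 3 scientists → the lab module.  (the storage bay: 0S 3Z; the lab module: 5S 2Z)
8. 1 zombie ← the storage bay.  (the storage bay: 0S 4Z; the lab module: 5S 1Z)
9. 2 zombies → the lab module.  (the storage bay: 0S 2Z; the lab module: 5S 3Z)
10. 1 zombie ← the storage bay.  (the storage bay: 0S 3Z; the lab module: 5S 2Z)
11. 3 zombies → the lab module.  (the storage bay: 0S 0Z; the lab module: 5S 5Z)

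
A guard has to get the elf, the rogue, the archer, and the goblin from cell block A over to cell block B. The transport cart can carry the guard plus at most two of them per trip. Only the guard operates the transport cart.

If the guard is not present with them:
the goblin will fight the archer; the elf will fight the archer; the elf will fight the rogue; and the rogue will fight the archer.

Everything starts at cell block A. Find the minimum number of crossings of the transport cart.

Counting alone: the guard can take at most 2 across per trip to cell block B, so moving all 4 needs at least 2 loaded trips out, with a return between consecutive ones — at least 3 crossings.
The safety rule pushes this higher. Following every safe sequence of crossings, the most of the 4 that can be at cell block B as the transport cart arrives there on crossing 3 is 3 — never all 4.
So no plan with fewer than 5 crossings exists, and this one achieves 5:
1. Guard goes to cell block B with the archer and the elf.  [cell block A: the goblin, the rogue | cell block B: the archer, the elf]
2. Guard goes back to cell block A with the elf.  [cell block A: the elf, the goblin, the rogue | cell block B: the archer]
3. Guard goes to cell block B with the elf and the goblin.  [cell block A: the rogue | cell block B: the archer, the elf, the goblin]
4. Guard goes back to cell block A with the archer.  [cell block A: the archer, the rogue | cell block B: the elf, the goblin]
5. Guard goes to cell block B with the archer and the rogue.  [cell block A: — | cell block B: the archer, the elf, the goblin, the rogue]

5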